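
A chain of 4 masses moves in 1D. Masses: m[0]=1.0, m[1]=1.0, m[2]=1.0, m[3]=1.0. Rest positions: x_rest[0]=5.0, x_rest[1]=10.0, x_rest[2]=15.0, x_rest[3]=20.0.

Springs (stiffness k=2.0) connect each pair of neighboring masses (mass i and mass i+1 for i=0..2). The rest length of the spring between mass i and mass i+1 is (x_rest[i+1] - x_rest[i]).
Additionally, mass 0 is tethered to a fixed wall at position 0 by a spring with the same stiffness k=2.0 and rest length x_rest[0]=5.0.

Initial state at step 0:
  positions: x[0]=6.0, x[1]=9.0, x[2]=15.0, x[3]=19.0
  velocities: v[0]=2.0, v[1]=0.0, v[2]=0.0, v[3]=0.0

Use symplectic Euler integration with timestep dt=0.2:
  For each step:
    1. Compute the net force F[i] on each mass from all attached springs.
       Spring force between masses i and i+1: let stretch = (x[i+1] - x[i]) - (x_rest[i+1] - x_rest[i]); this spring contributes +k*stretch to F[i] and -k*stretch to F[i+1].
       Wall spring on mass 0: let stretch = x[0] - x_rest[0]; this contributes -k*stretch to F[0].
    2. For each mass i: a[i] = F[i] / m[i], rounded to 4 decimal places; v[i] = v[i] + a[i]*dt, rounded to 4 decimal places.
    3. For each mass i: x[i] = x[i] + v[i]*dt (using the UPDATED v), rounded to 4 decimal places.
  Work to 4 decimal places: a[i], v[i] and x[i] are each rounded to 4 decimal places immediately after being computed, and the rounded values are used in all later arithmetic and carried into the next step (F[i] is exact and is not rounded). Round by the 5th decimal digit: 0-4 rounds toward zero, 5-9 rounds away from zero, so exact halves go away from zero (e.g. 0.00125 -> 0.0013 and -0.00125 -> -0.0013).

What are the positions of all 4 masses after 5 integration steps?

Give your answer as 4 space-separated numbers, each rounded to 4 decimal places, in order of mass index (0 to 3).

Answer: 5.0015 11.0933 14.0455 19.6726

Derivation:
Step 0: x=[6.0000 9.0000 15.0000 19.0000] v=[2.0000 0.0000 0.0000 0.0000]
Step 1: x=[6.1600 9.2400 14.8400 19.0800] v=[0.8000 1.2000 -0.8000 0.4000]
Step 2: x=[6.0736 9.6816 14.5712 19.2208] v=[-0.4320 2.2080 -1.3440 0.7040]
Step 3: x=[5.7900 10.2257 14.2832 19.3896] v=[-1.4182 2.7206 -1.4400 0.8442]
Step 4: x=[5.3980 10.7396 14.0791 19.5499] v=[-1.9599 2.5693 -1.0204 0.8016]
Step 5: x=[5.0015 11.0933 14.0455 19.6726] v=[-1.9825 1.7685 -0.1679 0.6133]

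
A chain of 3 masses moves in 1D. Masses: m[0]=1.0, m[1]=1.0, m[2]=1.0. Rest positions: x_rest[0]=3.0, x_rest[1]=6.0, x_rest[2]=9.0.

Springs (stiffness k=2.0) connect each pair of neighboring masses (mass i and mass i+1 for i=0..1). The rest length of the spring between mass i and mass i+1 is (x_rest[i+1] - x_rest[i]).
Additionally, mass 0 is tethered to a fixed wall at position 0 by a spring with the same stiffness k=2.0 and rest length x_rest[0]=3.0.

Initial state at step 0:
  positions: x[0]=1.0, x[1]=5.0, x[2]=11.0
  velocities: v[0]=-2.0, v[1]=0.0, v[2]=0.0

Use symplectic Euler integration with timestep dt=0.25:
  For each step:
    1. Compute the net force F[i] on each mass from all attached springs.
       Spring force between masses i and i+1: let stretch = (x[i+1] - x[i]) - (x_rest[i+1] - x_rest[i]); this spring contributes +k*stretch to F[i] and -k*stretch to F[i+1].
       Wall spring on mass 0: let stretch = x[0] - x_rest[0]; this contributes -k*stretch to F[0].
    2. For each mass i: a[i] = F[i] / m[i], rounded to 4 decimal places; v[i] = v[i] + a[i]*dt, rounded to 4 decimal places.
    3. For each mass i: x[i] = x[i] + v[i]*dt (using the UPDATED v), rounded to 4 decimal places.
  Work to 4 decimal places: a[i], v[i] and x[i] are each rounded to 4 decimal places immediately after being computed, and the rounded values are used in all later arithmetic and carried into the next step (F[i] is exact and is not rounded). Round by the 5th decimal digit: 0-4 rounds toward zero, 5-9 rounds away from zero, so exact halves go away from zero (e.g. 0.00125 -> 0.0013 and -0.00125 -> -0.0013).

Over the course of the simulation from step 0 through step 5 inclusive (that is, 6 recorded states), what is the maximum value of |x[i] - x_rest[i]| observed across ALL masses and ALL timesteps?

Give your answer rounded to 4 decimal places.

Step 0: x=[1.0000 5.0000 11.0000] v=[-2.0000 0.0000 0.0000]
Step 1: x=[0.8750 5.2500 10.6250] v=[-0.5000 1.0000 -1.5000]
Step 2: x=[1.1875 5.6250 9.9531] v=[1.2500 1.5000 -2.6875]
Step 3: x=[1.9063 5.9863 9.1152] v=[2.8750 1.4453 -3.3516]
Step 4: x=[2.8968 6.2288 8.2612] v=[3.9619 0.9698 -3.4161]
Step 5: x=[3.9417 6.3088 7.5281] v=[4.1795 0.3200 -2.9323]
Max displacement = 2.1250

Answer: 2.1250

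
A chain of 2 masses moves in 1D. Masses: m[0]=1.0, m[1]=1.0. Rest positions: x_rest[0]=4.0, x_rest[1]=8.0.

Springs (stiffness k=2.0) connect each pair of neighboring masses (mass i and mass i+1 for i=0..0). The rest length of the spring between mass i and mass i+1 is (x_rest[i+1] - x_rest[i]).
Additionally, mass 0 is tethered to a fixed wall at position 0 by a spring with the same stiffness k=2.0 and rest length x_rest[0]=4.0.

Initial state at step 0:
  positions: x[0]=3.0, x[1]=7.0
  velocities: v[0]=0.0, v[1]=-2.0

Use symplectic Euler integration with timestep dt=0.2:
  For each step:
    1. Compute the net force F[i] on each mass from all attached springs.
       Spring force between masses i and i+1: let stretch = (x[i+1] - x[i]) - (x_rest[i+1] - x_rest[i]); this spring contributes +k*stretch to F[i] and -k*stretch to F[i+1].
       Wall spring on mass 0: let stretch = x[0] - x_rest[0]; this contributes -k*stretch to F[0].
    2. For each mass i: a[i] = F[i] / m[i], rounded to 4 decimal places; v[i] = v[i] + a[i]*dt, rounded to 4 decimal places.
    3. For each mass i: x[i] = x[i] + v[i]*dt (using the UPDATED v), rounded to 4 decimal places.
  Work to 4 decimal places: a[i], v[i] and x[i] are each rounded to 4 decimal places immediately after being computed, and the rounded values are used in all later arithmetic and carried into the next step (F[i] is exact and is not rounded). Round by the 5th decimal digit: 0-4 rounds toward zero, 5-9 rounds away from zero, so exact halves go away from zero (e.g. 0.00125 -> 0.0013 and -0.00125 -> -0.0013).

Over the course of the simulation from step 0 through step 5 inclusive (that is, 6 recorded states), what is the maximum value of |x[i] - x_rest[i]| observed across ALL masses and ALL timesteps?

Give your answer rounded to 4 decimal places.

Step 0: x=[3.0000 7.0000] v=[0.0000 -2.0000]
Step 1: x=[3.0800 6.6000] v=[0.4000 -2.0000]
Step 2: x=[3.1952 6.2384] v=[0.5760 -1.8080]
Step 3: x=[3.2982 5.9533] v=[0.5152 -1.4253]
Step 4: x=[3.3498 5.7758] v=[0.2580 -0.8873]
Step 5: x=[3.3275 5.7243] v=[-0.1115 -0.2577]
Max displacement = 2.2757

Answer: 2.2757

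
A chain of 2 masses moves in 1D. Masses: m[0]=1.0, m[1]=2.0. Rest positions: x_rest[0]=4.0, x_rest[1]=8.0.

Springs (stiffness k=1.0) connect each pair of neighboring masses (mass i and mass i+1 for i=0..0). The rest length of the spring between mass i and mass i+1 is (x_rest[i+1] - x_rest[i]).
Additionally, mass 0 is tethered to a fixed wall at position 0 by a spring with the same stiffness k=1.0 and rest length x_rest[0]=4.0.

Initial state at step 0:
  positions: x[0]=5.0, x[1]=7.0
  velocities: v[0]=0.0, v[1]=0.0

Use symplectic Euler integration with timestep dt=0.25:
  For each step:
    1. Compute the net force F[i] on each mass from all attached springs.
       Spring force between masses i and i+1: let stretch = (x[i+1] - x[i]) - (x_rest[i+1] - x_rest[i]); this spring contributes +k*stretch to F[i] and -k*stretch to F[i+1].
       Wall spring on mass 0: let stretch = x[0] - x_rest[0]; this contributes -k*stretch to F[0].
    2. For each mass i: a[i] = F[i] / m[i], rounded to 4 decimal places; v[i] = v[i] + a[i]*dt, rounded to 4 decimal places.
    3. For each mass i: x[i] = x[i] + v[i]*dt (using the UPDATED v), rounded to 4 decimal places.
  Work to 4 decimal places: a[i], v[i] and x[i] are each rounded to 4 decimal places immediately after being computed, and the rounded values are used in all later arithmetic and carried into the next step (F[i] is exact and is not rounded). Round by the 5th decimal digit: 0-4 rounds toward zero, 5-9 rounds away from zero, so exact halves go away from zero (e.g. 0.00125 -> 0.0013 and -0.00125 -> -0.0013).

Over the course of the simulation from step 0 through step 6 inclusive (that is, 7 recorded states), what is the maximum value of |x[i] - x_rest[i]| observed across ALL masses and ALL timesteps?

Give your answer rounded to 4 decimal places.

Step 0: x=[5.0000 7.0000] v=[0.0000 0.0000]
Step 1: x=[4.8125 7.0625] v=[-0.7500 0.2500]
Step 2: x=[4.4649 7.1797] v=[-1.3906 0.4688]
Step 3: x=[4.0079 7.3371] v=[-1.8281 0.6295]
Step 4: x=[3.5085 7.5155] v=[-1.9978 0.7134]
Step 5: x=[3.0402 7.6936] v=[-1.8732 0.7125]
Step 6: x=[2.6727 7.8513] v=[-1.4699 0.6308]
Max displacement = 1.3273

Answer: 1.3273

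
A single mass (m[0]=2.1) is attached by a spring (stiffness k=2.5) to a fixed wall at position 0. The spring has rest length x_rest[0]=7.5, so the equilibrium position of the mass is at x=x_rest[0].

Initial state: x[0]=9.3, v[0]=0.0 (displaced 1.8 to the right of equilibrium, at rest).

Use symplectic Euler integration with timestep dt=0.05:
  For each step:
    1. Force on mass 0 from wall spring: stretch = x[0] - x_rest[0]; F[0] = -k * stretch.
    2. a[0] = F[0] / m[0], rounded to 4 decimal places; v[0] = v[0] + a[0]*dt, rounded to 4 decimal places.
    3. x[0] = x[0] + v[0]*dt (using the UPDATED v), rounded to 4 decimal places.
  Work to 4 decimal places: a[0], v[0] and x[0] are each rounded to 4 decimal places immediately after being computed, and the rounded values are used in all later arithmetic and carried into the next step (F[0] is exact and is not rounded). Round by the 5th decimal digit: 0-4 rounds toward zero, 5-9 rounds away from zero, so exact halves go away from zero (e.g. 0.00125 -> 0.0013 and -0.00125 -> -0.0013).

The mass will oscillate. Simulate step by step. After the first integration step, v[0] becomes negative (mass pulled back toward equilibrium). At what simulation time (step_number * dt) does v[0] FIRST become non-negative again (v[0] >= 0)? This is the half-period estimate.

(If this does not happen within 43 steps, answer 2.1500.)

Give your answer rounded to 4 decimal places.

Answer: 2.1500

Derivation:
Step 0: x=[9.3000] v=[0.0000]
Step 1: x=[9.2946] v=[-0.1071]
Step 2: x=[9.2839] v=[-0.2139]
Step 3: x=[9.2679] v=[-0.3201]
Step 4: x=[9.2466] v=[-0.4253]
Step 5: x=[9.2201] v=[-0.5293]
Step 6: x=[9.1885] v=[-0.6317]
Step 7: x=[9.1519] v=[-0.7322]
Step 8: x=[9.1104] v=[-0.8305]
Step 9: x=[9.0641] v=[-0.9264]
Step 10: x=[9.0131] v=[-1.0195]
Step 11: x=[8.9576] v=[-1.1096]
Step 12: x=[8.8978] v=[-1.1964]
Step 13: x=[8.8338] v=[-1.2796]
Step 14: x=[8.7659] v=[-1.3590]
Step 15: x=[8.6942] v=[-1.4344]
Step 16: x=[8.6189] v=[-1.5055]
Step 17: x=[8.5403] v=[-1.5721]
Step 18: x=[8.4586] v=[-1.6340]
Step 19: x=[8.3740] v=[-1.6911]
Step 20: x=[8.2868] v=[-1.7431]
Step 21: x=[8.1973] v=[-1.7899]
Step 22: x=[8.1057] v=[-1.8314]
Step 23: x=[8.0123] v=[-1.8675]
Step 24: x=[7.9174] v=[-1.8980]
Step 25: x=[7.8213] v=[-1.9228]
Step 26: x=[7.7242] v=[-1.9419]
Step 27: x=[7.6264] v=[-1.9552]
Step 28: x=[7.5283] v=[-1.9627]
Step 29: x=[7.4301] v=[-1.9644]
Step 30: x=[7.3321] v=[-1.9602]
Step 31: x=[7.2346] v=[-1.9502]
Step 32: x=[7.1379] v=[-1.9344]
Step 33: x=[7.0423] v=[-1.9128]
Step 34: x=[6.9480] v=[-1.8856]
Step 35: x=[6.8554] v=[-1.8527]
Step 36: x=[6.7647] v=[-1.8143]
Step 37: x=[6.6762] v=[-1.7705]
Step 38: x=[6.5901] v=[-1.7215]
Step 39: x=[6.5067] v=[-1.6673]
Step 40: x=[6.4263] v=[-1.6082]
Step 41: x=[6.3491] v=[-1.5443]
Step 42: x=[6.2753] v=[-1.4758]
Step 43: x=[6.2052] v=[-1.4029]
v[0] did not become non-negative within 43 steps; using fallback time=2.1500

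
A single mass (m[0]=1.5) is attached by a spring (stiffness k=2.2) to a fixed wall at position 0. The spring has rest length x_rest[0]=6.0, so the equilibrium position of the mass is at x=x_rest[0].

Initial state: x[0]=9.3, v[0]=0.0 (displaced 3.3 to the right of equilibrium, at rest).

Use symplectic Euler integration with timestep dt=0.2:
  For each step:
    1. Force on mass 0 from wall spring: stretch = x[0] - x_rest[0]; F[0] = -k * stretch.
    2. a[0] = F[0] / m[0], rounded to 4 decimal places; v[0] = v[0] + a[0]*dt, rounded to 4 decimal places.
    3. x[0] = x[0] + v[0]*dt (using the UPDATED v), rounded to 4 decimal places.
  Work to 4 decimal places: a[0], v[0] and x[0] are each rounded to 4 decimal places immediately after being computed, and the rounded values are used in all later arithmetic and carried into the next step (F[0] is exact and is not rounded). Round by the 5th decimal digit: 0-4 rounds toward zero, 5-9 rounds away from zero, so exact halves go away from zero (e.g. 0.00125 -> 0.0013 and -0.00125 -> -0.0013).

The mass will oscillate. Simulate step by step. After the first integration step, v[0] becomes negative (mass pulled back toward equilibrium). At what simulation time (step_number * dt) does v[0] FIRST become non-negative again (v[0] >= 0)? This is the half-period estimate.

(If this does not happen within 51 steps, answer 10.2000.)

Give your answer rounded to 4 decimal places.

Step 0: x=[9.3000] v=[0.0000]
Step 1: x=[9.1064] v=[-0.9680]
Step 2: x=[8.7306] v=[-1.8792]
Step 3: x=[8.1946] v=[-2.6802]
Step 4: x=[7.5298] v=[-3.3239]
Step 5: x=[6.7753] v=[-3.7726]
Step 6: x=[5.9753] v=[-4.0000]
Step 7: x=[5.1767] v=[-3.9928]
Step 8: x=[4.4264] v=[-3.7513]
Step 9: x=[3.7685] v=[-3.2897]
Step 10: x=[3.2415] v=[-2.6351]
Step 11: x=[2.8763] v=[-1.8259]
Step 12: x=[2.6944] v=[-0.9096]
Step 13: x=[2.7064] v=[0.0600]
First v>=0 after going negative at step 13, time=2.6000

Answer: 2.6000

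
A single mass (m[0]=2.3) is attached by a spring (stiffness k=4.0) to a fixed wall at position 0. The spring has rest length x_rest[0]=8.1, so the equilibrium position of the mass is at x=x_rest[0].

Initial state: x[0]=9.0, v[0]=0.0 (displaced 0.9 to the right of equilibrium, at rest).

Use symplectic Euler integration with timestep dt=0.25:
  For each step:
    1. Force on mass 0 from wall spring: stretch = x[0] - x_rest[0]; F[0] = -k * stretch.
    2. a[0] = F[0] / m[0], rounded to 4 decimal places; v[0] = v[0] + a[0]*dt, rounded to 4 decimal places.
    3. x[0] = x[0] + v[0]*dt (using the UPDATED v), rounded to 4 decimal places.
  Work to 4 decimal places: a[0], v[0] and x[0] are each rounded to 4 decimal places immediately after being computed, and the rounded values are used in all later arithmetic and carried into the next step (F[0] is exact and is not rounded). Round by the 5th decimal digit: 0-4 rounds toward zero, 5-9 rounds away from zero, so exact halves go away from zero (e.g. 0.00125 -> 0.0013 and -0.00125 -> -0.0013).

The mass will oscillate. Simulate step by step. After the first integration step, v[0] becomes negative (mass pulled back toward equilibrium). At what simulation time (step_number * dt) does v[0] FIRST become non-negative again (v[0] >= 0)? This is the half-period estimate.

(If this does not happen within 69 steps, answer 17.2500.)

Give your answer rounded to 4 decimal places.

Answer: 2.5000

Derivation:
Step 0: x=[9.0000] v=[0.0000]
Step 1: x=[8.9022] v=[-0.3913]
Step 2: x=[8.7172] v=[-0.7401]
Step 3: x=[8.4651] v=[-1.0085]
Step 4: x=[8.1733] v=[-1.1673]
Step 5: x=[7.8735] v=[-1.1992]
Step 6: x=[7.5983] v=[-1.1007]
Step 7: x=[7.3777] v=[-0.8826]
Step 8: x=[7.2356] v=[-0.5686]
Step 9: x=[7.1874] v=[-0.1928]
Step 10: x=[7.2384] v=[0.2040]
First v>=0 after going negative at step 10, time=2.5000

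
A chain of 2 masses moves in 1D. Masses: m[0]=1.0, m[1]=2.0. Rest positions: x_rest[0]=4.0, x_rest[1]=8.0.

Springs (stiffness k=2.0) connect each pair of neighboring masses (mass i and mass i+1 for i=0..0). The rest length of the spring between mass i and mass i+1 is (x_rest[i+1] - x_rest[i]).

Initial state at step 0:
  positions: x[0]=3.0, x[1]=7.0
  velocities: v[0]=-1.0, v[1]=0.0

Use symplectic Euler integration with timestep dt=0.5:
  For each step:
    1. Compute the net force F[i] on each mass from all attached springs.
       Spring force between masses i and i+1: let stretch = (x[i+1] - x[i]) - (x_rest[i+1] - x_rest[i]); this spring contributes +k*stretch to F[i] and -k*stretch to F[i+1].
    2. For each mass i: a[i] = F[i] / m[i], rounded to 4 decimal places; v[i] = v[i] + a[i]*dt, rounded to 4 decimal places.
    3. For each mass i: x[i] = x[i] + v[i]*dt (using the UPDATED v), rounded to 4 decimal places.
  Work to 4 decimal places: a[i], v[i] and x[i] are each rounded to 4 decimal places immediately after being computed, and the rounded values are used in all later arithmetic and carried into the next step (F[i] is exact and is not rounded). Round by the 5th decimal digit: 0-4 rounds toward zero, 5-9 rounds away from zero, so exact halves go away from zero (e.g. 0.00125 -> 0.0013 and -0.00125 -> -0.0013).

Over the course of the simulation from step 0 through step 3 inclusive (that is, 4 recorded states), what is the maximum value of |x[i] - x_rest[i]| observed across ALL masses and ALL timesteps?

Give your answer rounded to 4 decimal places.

Answer: 1.7500

Derivation:
Step 0: x=[3.0000 7.0000] v=[-1.0000 0.0000]
Step 1: x=[2.5000 7.0000] v=[-1.0000 0.0000]
Step 2: x=[2.2500 6.8750] v=[-0.5000 -0.2500]
Step 3: x=[2.3125 6.5938] v=[0.1250 -0.5625]
Max displacement = 1.7500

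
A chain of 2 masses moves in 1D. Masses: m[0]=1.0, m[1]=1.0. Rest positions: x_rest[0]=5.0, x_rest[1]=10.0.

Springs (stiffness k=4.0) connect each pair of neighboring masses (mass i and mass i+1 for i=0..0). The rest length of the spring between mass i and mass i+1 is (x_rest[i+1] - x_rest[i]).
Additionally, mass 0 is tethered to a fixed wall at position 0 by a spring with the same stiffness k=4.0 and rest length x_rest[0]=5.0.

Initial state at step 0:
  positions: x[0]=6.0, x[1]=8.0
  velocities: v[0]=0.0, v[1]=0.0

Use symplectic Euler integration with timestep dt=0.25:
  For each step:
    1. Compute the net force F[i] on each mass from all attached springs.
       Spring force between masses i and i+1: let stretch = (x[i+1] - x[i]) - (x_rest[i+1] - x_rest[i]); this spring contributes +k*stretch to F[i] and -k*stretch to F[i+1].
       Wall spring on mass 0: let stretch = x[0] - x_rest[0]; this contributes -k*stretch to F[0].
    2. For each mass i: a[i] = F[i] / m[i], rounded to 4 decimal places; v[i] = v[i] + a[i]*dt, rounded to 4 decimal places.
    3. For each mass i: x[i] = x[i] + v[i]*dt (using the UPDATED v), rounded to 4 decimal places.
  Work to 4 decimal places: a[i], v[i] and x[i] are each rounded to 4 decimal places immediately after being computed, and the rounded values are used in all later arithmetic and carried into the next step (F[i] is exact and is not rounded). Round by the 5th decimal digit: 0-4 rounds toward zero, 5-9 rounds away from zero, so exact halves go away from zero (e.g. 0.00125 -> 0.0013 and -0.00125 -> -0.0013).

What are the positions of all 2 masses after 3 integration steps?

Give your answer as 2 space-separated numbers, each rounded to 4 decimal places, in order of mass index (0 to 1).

Step 0: x=[6.0000 8.0000] v=[0.0000 0.0000]
Step 1: x=[5.0000 8.7500] v=[-4.0000 3.0000]
Step 2: x=[3.6875 9.8125] v=[-5.2500 4.2500]
Step 3: x=[2.9844 10.5938] v=[-2.8125 3.1250]

Answer: 2.9844 10.5938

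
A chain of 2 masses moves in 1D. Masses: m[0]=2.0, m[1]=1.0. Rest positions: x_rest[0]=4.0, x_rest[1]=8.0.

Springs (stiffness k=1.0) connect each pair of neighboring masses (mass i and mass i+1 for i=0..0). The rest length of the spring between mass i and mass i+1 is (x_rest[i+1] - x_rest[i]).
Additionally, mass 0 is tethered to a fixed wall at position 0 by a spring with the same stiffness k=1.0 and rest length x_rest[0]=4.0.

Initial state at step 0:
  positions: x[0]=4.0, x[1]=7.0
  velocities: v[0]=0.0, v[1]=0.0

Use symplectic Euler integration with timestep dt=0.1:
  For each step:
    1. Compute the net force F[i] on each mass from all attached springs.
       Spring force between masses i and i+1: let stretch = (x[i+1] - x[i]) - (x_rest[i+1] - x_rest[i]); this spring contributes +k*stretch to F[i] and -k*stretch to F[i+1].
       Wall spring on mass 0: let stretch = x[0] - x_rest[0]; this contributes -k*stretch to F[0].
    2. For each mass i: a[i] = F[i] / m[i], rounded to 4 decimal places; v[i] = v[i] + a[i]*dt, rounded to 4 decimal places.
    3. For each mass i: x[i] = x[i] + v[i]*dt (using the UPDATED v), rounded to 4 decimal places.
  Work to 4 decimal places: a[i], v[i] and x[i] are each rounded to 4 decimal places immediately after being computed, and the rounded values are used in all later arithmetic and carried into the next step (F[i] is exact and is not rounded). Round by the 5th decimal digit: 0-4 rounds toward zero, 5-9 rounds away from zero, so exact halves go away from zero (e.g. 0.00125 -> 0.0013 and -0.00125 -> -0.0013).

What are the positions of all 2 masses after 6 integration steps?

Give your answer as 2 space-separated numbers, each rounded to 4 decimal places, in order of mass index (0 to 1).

Answer: 3.9019 7.1998

Derivation:
Step 0: x=[4.0000 7.0000] v=[0.0000 0.0000]
Step 1: x=[3.9950 7.0100] v=[-0.0500 0.1000]
Step 2: x=[3.9851 7.0299] v=[-0.0990 0.1985]
Step 3: x=[3.9705 7.0593] v=[-0.1460 0.2940]
Step 4: x=[3.9515 7.0978] v=[-0.1901 0.3851]
Step 5: x=[3.9285 7.1449] v=[-0.2304 0.4705]
Step 6: x=[3.9019 7.1998] v=[-0.2660 0.5489]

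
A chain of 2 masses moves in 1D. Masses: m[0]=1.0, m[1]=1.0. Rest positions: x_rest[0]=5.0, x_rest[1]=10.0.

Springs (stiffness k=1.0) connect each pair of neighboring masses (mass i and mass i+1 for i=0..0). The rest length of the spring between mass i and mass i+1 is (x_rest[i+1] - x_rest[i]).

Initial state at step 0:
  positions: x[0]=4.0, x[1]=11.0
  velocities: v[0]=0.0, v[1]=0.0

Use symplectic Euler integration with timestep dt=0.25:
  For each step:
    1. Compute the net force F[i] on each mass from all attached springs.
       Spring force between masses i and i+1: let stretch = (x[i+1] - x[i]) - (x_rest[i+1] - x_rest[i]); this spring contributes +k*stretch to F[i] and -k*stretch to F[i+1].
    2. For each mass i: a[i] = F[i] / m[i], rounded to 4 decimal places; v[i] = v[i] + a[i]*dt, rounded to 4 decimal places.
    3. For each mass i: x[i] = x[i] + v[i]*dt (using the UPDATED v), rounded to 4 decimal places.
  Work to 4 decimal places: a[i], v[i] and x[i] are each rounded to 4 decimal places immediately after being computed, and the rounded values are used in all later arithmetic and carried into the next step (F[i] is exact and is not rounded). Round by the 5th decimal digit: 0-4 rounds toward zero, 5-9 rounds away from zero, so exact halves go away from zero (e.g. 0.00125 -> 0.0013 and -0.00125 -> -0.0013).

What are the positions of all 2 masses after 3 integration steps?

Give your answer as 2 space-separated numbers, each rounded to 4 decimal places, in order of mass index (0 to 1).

Answer: 4.6739 10.3262

Derivation:
Step 0: x=[4.0000 11.0000] v=[0.0000 0.0000]
Step 1: x=[4.1250 10.8750] v=[0.5000 -0.5000]
Step 2: x=[4.3594 10.6406] v=[0.9375 -0.9375]
Step 3: x=[4.6739 10.3262] v=[1.2578 -1.2578]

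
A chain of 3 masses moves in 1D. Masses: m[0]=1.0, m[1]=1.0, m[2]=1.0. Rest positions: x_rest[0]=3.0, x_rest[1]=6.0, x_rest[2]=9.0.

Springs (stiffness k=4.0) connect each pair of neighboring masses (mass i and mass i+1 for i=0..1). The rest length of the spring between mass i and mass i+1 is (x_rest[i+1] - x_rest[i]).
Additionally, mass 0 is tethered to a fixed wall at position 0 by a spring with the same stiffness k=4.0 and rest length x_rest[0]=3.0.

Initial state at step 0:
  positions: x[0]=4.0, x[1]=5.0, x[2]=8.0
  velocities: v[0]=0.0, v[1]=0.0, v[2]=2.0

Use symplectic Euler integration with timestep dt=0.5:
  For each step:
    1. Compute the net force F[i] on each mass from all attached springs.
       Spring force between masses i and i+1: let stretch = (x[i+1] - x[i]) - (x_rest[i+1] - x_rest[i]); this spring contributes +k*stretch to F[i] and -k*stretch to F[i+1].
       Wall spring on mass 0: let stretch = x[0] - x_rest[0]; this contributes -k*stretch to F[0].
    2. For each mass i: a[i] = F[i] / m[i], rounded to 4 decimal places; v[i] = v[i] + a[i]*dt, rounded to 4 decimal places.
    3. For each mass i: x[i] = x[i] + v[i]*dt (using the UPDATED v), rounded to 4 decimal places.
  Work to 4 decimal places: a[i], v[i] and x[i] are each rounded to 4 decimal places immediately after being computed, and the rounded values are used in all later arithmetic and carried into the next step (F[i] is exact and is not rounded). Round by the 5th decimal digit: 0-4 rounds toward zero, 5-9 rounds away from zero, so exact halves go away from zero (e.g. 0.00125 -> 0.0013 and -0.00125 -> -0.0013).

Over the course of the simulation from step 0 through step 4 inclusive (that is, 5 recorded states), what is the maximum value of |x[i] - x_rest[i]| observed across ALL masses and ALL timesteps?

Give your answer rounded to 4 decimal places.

Answer: 3.0000

Derivation:
Step 0: x=[4.0000 5.0000 8.0000] v=[0.0000 0.0000 2.0000]
Step 1: x=[1.0000 7.0000 9.0000] v=[-6.0000 4.0000 2.0000]
Step 2: x=[3.0000 5.0000 11.0000] v=[4.0000 -4.0000 4.0000]
Step 3: x=[4.0000 7.0000 10.0000] v=[2.0000 4.0000 -2.0000]
Step 4: x=[4.0000 9.0000 9.0000] v=[0.0000 4.0000 -2.0000]
Max displacement = 3.0000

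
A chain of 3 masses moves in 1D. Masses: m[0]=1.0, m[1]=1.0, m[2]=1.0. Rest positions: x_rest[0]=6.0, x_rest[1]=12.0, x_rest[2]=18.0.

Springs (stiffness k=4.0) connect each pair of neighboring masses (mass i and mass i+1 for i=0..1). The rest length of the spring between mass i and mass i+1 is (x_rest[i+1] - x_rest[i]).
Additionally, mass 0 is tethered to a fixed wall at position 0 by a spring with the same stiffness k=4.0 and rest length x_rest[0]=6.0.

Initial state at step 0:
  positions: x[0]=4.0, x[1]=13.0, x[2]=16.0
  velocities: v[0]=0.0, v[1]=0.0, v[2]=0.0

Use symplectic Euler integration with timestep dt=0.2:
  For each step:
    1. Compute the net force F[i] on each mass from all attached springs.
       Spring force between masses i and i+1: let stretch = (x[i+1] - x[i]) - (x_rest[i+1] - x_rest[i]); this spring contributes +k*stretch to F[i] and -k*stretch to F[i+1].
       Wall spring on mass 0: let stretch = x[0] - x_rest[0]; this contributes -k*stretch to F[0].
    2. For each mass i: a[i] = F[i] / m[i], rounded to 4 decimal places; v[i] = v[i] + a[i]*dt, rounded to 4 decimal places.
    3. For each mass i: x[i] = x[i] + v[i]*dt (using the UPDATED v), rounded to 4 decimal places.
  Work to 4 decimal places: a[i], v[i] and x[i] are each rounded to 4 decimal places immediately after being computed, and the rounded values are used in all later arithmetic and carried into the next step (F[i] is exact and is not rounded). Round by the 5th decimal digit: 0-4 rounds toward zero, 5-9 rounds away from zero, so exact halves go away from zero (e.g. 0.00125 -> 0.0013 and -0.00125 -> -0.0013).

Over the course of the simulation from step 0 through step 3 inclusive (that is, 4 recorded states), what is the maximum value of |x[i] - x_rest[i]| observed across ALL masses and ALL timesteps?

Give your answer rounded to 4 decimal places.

Step 0: x=[4.0000 13.0000 16.0000] v=[0.0000 0.0000 0.0000]
Step 1: x=[4.8000 12.0400 16.4800] v=[4.0000 -4.8000 2.4000]
Step 2: x=[5.9904 10.6320 17.2096] v=[5.9520 -7.0400 3.6480]
Step 3: x=[6.9650 9.5338 17.8468] v=[4.8730 -5.4912 3.1859]
Max displacement = 2.4662

Answer: 2.4662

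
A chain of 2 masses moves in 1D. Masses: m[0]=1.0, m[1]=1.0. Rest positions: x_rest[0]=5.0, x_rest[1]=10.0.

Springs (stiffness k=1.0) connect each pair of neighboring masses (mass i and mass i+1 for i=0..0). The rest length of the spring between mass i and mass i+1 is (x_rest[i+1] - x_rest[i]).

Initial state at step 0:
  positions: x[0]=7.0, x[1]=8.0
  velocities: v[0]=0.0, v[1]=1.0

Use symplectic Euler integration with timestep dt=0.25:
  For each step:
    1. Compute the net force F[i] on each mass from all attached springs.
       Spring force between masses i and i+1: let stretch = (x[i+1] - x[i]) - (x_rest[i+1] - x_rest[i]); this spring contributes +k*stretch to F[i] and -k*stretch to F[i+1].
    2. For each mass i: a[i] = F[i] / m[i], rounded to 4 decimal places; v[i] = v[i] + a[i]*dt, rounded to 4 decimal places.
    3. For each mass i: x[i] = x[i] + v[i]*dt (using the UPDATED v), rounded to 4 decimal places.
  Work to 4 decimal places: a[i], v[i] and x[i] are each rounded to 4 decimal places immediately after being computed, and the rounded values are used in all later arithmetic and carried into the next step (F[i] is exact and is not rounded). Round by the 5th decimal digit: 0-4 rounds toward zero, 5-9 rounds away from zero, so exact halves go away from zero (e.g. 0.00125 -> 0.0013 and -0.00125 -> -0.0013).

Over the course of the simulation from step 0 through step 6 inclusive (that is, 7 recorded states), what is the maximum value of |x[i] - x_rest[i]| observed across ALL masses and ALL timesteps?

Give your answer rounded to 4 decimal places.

Step 0: x=[7.0000 8.0000] v=[0.0000 1.0000]
Step 1: x=[6.7500 8.5000] v=[-1.0000 2.0000]
Step 2: x=[6.2969 9.2031] v=[-1.8125 2.8125]
Step 3: x=[5.7129 10.0371] v=[-2.3360 3.3360]
Step 4: x=[5.0867 10.9134] v=[-2.5050 3.5050]
Step 5: x=[4.5121 11.7380] v=[-2.2983 3.2983]
Step 6: x=[4.0767 12.4235] v=[-1.7418 2.7418]
Max displacement = 2.4235

Answer: 2.4235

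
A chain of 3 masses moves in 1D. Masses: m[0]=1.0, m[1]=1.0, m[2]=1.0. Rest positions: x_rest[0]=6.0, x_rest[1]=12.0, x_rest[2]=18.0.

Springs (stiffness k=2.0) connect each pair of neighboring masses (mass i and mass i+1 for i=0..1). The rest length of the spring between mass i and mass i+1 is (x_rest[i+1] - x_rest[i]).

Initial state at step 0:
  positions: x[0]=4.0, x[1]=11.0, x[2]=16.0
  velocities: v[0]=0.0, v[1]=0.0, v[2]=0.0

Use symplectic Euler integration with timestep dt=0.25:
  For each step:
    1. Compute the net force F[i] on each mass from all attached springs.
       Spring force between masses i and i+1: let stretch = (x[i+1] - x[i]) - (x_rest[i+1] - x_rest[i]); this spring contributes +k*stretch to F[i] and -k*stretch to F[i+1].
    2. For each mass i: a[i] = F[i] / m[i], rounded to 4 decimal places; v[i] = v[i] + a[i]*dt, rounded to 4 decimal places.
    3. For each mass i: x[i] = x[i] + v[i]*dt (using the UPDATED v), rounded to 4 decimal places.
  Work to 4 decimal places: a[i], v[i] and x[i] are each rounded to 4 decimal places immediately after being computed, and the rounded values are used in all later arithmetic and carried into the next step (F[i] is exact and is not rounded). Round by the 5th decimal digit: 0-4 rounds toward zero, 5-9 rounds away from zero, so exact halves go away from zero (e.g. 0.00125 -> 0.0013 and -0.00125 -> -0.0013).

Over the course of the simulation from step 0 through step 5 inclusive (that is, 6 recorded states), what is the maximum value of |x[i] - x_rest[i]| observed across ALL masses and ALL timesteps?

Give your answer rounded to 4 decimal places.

Answer: 2.3394

Derivation:
Step 0: x=[4.0000 11.0000 16.0000] v=[0.0000 0.0000 0.0000]
Step 1: x=[4.1250 10.7500 16.1250] v=[0.5000 -1.0000 0.5000]
Step 2: x=[4.3281 10.3438 16.3281] v=[0.8125 -1.6250 0.8125]
Step 3: x=[4.5332 9.9336 16.5332] v=[0.8204 -1.6407 0.8204]
Step 4: x=[4.6634 9.6733 16.6634] v=[0.5206 -1.0411 0.5206]
Step 5: x=[4.6698 9.6606 16.6698] v=[0.0256 -0.0510 0.0256]
Max displacement = 2.3394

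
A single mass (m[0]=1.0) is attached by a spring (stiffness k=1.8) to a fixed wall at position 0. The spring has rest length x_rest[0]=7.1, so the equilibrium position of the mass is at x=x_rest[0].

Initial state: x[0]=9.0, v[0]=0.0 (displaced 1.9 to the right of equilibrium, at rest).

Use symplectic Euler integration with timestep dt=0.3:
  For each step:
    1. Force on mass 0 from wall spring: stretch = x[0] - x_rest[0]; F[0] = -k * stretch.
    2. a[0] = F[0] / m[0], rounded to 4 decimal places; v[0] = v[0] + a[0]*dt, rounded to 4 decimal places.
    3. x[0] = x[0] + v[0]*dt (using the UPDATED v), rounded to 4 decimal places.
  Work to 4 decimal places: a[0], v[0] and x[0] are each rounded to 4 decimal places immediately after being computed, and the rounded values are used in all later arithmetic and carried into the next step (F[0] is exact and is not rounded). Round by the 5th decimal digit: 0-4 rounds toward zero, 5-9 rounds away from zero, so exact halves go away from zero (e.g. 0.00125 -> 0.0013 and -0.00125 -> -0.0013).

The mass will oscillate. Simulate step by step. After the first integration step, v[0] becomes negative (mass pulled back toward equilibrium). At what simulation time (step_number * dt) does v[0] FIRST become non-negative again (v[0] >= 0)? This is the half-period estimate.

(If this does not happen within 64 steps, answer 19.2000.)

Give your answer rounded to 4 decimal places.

Answer: 2.4000

Derivation:
Step 0: x=[9.0000] v=[0.0000]
Step 1: x=[8.6922] v=[-1.0260]
Step 2: x=[8.1265] v=[-1.8858]
Step 3: x=[7.3945] v=[-2.4401]
Step 4: x=[6.6148] v=[-2.5991]
Step 5: x=[5.9137] v=[-2.3371]
Step 6: x=[5.4048] v=[-1.6965]
Step 7: x=[5.1705] v=[-0.7811]
Step 8: x=[5.2487] v=[0.2608]
First v>=0 after going negative at step 8, time=2.4000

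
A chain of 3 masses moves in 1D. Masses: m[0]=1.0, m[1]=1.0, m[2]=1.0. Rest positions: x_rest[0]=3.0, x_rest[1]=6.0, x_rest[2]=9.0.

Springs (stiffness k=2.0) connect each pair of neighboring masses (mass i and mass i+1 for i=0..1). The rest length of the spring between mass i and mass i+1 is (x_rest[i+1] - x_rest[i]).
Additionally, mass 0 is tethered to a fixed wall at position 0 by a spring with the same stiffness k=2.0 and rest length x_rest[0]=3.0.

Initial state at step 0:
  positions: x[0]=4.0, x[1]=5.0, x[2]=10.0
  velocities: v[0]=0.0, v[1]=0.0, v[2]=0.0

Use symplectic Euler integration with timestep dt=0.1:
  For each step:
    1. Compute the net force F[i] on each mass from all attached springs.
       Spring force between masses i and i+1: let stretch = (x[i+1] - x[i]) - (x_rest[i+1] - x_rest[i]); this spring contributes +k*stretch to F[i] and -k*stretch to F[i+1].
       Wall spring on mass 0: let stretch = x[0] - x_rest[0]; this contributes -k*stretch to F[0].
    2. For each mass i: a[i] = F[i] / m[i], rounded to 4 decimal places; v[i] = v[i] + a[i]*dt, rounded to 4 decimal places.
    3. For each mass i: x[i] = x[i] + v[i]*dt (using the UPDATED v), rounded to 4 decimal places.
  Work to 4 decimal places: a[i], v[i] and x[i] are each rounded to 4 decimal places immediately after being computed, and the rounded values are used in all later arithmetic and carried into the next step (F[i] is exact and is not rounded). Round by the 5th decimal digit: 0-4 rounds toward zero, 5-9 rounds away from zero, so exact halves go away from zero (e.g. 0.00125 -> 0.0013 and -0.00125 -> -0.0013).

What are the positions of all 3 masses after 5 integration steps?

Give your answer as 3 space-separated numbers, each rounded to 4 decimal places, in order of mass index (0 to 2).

Step 0: x=[4.0000 5.0000 10.0000] v=[0.0000 0.0000 0.0000]
Step 1: x=[3.9400 5.0800 9.9600] v=[-0.6000 0.8000 -0.4000]
Step 2: x=[3.8240 5.2348 9.8824] v=[-1.1600 1.5480 -0.7760]
Step 3: x=[3.6597 5.4543 9.7719] v=[-1.6426 2.1954 -1.1055]
Step 4: x=[3.4581 5.7243 9.6350] v=[-2.0156 2.7000 -1.3690]
Step 5: x=[3.2327 6.0272 9.4799] v=[-2.2540 3.0289 -1.5511]

Answer: 3.2327 6.0272 9.4799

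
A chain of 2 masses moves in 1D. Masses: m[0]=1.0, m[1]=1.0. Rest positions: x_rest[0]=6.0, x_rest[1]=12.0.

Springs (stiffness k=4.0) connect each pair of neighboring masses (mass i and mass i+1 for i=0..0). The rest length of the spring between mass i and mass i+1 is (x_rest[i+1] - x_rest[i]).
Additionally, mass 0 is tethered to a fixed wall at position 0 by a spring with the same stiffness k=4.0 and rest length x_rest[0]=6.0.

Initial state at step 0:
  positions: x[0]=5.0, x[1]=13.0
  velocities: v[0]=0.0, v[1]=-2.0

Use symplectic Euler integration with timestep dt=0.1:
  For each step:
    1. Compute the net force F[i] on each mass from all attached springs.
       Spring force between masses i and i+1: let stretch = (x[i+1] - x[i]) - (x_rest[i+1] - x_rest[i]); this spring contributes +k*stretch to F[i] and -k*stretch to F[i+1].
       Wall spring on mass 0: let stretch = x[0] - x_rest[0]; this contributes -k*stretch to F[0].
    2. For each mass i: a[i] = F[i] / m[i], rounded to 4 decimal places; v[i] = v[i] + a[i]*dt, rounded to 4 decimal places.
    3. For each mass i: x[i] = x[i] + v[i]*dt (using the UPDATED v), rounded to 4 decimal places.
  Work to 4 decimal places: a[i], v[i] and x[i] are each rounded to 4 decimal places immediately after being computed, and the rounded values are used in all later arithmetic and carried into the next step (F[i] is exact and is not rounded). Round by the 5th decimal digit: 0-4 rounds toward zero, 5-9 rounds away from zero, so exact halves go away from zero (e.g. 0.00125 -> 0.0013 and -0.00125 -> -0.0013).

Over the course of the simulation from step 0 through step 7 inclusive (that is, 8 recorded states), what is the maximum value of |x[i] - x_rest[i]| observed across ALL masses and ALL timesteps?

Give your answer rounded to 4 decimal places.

Answer: 1.4182

Derivation:
Step 0: x=[5.0000 13.0000] v=[0.0000 -2.0000]
Step 1: x=[5.1200 12.7200] v=[1.2000 -2.8000]
Step 2: x=[5.3392 12.3760] v=[2.1920 -3.4400]
Step 3: x=[5.6263 11.9905] v=[2.8710 -3.8547]
Step 4: x=[5.9429 11.5905] v=[3.1662 -4.0004]
Step 5: x=[6.2477 11.2046] v=[3.0481 -3.8594]
Step 6: x=[6.5009 10.8604] v=[2.5318 -3.4422]
Step 7: x=[6.6684 10.5818] v=[1.6752 -2.7860]
Max displacement = 1.4182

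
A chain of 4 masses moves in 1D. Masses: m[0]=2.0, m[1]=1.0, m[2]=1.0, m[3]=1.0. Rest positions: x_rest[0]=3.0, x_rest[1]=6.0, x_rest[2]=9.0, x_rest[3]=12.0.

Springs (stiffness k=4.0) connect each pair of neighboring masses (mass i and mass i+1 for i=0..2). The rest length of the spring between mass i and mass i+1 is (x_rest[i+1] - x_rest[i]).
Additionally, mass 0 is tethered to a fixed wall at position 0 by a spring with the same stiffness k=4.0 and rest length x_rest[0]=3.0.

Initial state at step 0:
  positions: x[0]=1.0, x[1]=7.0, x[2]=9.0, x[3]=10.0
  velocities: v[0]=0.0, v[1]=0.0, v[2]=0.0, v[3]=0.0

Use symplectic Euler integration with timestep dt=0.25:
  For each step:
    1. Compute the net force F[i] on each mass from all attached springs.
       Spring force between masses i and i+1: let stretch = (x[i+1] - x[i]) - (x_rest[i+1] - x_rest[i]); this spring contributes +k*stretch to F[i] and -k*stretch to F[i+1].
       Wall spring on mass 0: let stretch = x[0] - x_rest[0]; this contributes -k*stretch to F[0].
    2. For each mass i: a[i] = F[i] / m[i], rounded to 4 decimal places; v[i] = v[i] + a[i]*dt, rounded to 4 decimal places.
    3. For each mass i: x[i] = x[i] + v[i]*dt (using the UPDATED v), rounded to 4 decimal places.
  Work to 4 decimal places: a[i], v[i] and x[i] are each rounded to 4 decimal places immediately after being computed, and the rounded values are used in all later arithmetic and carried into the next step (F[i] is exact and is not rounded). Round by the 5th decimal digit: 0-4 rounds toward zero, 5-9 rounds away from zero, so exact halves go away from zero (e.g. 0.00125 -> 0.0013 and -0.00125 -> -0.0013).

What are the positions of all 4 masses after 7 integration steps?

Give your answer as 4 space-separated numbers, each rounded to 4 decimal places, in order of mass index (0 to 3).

Step 0: x=[1.0000 7.0000 9.0000 10.0000] v=[0.0000 0.0000 0.0000 0.0000]
Step 1: x=[1.6250 6.0000 8.7500 10.5000] v=[2.5000 -4.0000 -1.0000 2.0000]
Step 2: x=[2.5938 4.5938 8.2500 11.3125] v=[3.8750 -5.6250 -2.0000 3.2500]
Step 3: x=[3.4883 3.6016 7.6016 12.1094] v=[3.5781 -3.9688 -2.5937 3.1875]
Step 4: x=[3.9610 3.5811 7.0801 12.5293] v=[1.8906 -0.0821 -2.0859 1.6797]
Step 5: x=[3.8910 4.5303 7.0462 12.3369] v=[-0.2799 3.7968 -0.1357 -0.7695]
Step 6: x=[3.4146 5.9487 7.7060 11.5719] v=[-1.9058 5.6734 2.6391 -3.0602]
Step 7: x=[2.8281 7.1729 8.8929 10.5904] v=[-2.3461 4.8966 4.7477 -3.9261]

Answer: 2.8281 7.1729 8.8929 10.5904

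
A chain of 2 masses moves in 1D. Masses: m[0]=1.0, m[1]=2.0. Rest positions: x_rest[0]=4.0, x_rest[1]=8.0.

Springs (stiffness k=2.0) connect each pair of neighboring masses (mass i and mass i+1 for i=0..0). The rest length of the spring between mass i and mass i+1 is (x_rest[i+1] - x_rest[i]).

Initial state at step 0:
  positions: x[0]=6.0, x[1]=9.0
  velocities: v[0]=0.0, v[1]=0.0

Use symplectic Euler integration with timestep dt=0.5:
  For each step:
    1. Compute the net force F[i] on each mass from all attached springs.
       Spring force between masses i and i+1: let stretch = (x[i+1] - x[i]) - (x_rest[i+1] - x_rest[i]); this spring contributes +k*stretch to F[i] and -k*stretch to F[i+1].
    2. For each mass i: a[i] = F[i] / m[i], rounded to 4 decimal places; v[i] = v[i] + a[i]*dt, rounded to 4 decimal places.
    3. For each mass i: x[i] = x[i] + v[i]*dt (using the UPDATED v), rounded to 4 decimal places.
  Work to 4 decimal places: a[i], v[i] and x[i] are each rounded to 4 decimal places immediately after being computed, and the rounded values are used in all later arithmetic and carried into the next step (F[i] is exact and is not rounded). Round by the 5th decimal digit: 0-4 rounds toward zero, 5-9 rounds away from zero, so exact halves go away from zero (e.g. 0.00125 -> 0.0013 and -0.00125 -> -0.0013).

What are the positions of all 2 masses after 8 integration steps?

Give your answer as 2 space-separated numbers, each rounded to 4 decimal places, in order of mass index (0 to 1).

Step 0: x=[6.0000 9.0000] v=[0.0000 0.0000]
Step 1: x=[5.5000 9.2500] v=[-1.0000 0.5000]
Step 2: x=[4.8750 9.5625] v=[-1.2500 0.6250]
Step 3: x=[4.5938 9.7032] v=[-0.5625 0.2813]
Step 4: x=[4.8673 9.5665] v=[0.5469 -0.2734]
Step 5: x=[5.4904 9.2550] v=[1.2461 -0.6230]
Step 6: x=[5.9958 9.0024] v=[1.0107 -0.5053]
Step 7: x=[6.0045 8.9981] v=[0.0173 -0.0086]
Step 8: x=[5.5100 9.2454] v=[-0.9891 0.4946]

Answer: 5.5100 9.2454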